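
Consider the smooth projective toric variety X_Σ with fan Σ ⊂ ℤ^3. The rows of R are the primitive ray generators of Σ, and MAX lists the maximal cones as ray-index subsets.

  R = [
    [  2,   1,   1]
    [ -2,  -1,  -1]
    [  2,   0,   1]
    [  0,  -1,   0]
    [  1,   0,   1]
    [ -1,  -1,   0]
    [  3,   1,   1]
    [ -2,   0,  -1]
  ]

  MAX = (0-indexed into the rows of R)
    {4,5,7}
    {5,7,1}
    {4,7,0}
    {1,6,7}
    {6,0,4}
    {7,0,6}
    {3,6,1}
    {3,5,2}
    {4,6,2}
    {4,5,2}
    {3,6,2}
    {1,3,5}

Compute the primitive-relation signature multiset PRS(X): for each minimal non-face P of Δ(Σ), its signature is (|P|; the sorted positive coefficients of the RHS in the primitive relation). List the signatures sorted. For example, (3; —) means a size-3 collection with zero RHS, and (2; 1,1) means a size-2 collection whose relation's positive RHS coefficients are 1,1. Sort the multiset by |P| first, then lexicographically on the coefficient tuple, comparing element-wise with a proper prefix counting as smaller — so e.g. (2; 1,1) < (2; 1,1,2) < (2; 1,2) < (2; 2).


Δ(Σ) — 8 vertices, 11 min non-faces:

  • {0,1}:  v_{0} + v_{1} = 0 — sig = (2; —)
  • {2,7}:  v_{2} + v_{7} = 0 — sig = (2; —)
  • {0,3}:  v_{0} + v_{3} = v_{2} — sig = (2; 1)
  • {0,5}:  v_{0} + v_{5} = v_{4} — sig = (2; 1)
  • {1,2}:  v_{1} + v_{2} = v_{3} — sig = (2; 1)
  • {1,4}:  v_{1} + v_{4} = v_{5} — sig = (2; 1)
  • {3,7}:  v_{3} + v_{7} = v_{1} — sig = (2; 1)
  • {5,6}:  v_{5} + v_{6} = v_{2} — sig = (2; 1)
  • {0,2}:  v_{0} + v_{2} = v_{4} + v_{6} — sig = (2; 1,1)
  • {3,4}:  v_{3} + v_{4} = v_{2} + v_{5} — sig = (2; 1,1)
  • {4,6,7}:  v_{4} + v_{6} + v_{7} = v_{0} — sig = (3; 1)

Sorted signature multiset PRS(X):
    (2; —)
    (2; —)
    (2; 1)
    (2; 1)
    (2; 1)
    (2; 1)
    (2; 1)
    (2; 1)
    (2; 1,1)
    (2; 1,1)
    (3; 1)


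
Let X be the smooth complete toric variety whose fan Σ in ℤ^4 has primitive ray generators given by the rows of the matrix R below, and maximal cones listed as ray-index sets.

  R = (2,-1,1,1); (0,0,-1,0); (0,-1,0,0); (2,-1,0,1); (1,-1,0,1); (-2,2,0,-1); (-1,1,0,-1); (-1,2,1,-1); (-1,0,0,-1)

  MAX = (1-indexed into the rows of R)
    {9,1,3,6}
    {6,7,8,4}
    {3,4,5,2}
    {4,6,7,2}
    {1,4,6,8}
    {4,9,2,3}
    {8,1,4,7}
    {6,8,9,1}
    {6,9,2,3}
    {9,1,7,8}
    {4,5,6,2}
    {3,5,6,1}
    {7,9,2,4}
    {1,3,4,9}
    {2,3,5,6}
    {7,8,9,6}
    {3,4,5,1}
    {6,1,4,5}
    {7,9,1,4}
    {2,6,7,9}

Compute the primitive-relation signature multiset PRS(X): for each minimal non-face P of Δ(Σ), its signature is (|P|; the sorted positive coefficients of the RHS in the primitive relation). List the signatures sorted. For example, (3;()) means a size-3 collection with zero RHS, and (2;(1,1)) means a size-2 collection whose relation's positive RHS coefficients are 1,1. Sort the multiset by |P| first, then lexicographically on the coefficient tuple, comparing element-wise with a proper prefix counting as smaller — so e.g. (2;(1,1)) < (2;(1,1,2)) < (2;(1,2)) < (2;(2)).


Σ has 11 primitive collections:

  P={5,7}:  v_{5} + v_{7} = 0  ⟹  sig = (2;())
  P={1,2}:  v_{1} + v_{2} = v_{4}  ⟹  sig = (2;(1))
  P={3,7}:  v_{3} + v_{7} = v_{9}  ⟹  sig = (2;(1))
  P={5,9}:  v_{5} + v_{9} = v_{3}  ⟹  sig = (2;(1))
  P={5,8}:  v_{5} + v_{8} = v_{1} + v_{6}  ⟹  sig = (2;(1,1))
  P={2,8}:  v_{2} + v_{8} = v_{4} + v_{6} + v_{7}  ⟹  sig = (2;(1,1,1))
  P={3,8}:  v_{3} + v_{8} = v_{1} + v_{6} + v_{9}  ⟹  sig = (2;(1,1,1))
  P={3,4,6}:  v_{3} + v_{4} + v_{6} = 0  ⟹  sig = (3;())
  P={1,6,7}:  v_{1} + v_{6} + v_{7} = v_{8}  ⟹  sig = (3;(1))
  P={4,6,9}:  v_{4} + v_{6} + v_{9} = v_{7}  ⟹  sig = (3;(1))
  P={4,8,9}:  v_{4} + v_{8} + v_{9} = v_{1} + 2·v_{7}  ⟹  sig = (3;(1,2))

Signatures (|P|; sorted positive RHS coefficients), sorted:
    (2;())
    (2;(1))
    (2;(1))
    (2;(1))
    (2;(1,1))
    (2;(1,1,1))
    (2;(1,1,1))
    (3;())
    (3;(1))
    (3;(1))
    (3;(1,2))


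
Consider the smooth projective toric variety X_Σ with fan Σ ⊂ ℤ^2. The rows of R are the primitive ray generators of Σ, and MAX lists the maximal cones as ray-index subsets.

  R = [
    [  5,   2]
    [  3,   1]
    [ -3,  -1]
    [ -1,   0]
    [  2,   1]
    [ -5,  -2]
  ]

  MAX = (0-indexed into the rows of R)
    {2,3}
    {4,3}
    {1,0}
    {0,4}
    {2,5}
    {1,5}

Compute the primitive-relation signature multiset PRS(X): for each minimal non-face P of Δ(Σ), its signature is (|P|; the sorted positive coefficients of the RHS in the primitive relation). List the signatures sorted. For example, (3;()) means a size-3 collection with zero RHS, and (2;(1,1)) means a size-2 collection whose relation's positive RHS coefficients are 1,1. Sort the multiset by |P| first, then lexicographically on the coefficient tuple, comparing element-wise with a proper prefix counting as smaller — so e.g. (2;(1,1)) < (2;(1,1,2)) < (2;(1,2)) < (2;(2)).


The 9 primitive collections of Σ (r=6, n=2):

  {0,5}:  v_{0} + v_{5} = 0  →  sig = (2;())
  {1,2}:  v_{1} + v_{2} = 0  →  sig = (2;())
  {0,2}:  v_{0} + v_{2} = v_{4}  →  sig = (2;(1))
  {1,3}:  v_{1} + v_{3} = v_{4}  →  sig = (2;(1))
  {1,4}:  v_{1} + v_{4} = v_{0}  →  sig = (2;(1))
  {2,4}:  v_{2} + v_{4} = v_{3}  →  sig = (2;(1))
  {4,5}:  v_{4} + v_{5} = v_{2}  →  sig = (2;(1))
  {0,3}:  v_{0} + v_{3} = 2·v_{4}  →  sig = (2;(2))
  {3,5}:  v_{3} + v_{5} = 2·v_{2}  →  sig = (2;(2))

Signatures (|P|; sorted positive RHS coefficients), sorted:
    (2;())
    (2;())
    (2;(1))
    (2;(1))
    (2;(1))
    (2;(1))
    (2;(1))
    (2;(2))
    (2;(2))


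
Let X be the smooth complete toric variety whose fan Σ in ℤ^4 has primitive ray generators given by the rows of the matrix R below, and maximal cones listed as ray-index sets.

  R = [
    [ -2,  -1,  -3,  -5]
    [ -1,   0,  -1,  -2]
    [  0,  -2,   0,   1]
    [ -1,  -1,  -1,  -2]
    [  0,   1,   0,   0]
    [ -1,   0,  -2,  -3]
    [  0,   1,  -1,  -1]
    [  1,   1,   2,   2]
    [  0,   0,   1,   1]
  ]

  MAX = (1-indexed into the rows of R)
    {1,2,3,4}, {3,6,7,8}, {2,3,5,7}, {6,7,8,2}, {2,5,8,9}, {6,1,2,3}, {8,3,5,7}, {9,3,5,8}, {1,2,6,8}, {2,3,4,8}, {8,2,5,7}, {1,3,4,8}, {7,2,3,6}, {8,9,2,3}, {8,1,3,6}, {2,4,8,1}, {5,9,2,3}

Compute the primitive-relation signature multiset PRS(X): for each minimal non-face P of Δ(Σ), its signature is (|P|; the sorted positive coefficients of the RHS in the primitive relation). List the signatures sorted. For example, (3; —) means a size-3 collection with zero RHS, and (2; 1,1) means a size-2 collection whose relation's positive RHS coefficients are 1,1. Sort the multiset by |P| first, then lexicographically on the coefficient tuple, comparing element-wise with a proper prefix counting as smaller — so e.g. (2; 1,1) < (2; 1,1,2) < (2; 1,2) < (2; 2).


Primitive collections (14):

  {4,5}:  v_{4} + v_{5} = v_{2}  ⇒ sig = (2; 1)
  {4,6}:  v_{4} + v_{6} = v_{1}  ⇒ sig = (2; 1)
  {4,7}:  v_{4} + v_{7} = v_{6}  ⇒ sig = (2; 1)
  {6,9}:  v_{6} + v_{9} = v_{2}  ⇒ sig = (2; 1)
  {7,9}:  v_{7} + v_{9} = v_{5}  ⇒ sig = (2; 1)
  {1,5}:  v_{1} + v_{5} = v_{2} + v_{6}  ⇒ sig = (2; 1,1)
  {1,9}:  v_{1} + v_{9} = v_{2} + v_{4}  ⇒ sig = (2; 1,1)
  {5,6}:  v_{5} + v_{6} = v_{2} + v_{7}  ⇒ sig = (2; 1,1)
  {4,9}:  v_{4} + v_{9} = 2·v_{2} + v_{3} + v_{8}  ⇒ sig = (2; 1,1,2)
  {1,7}:  v_{1} + v_{7} = 2·v_{6}  ⇒ sig = (2; 2)
  {2,3,7,8}:  v_{2} + v_{3} + v_{7} + v_{8} = 0  ⇒ sig = (4; —)
  {2,3,5,8}:  v_{2} + v_{3} + v_{5} + v_{8} = v_{9}  ⇒ sig = (4; 1)
  {2,3,6,8}:  v_{2} + v_{3} + v_{6} + v_{8} = v_{4}  ⇒ sig = (4; 1)
  {1,2,3,8}:  v_{1} + v_{2} + v_{3} + v_{8} = 2·v_{4}  ⇒ sig = (4; 2)

Hence PRS(X_Σ) =
[(2; 1), (2; 1), (2; 1), (2; 1), (2; 1), (2; 1,1), (2; 1,1), (2; 1,1), (2; 1,1,2), (2; 2), (4; —), (4; 1), (4; 1), (4; 2)]


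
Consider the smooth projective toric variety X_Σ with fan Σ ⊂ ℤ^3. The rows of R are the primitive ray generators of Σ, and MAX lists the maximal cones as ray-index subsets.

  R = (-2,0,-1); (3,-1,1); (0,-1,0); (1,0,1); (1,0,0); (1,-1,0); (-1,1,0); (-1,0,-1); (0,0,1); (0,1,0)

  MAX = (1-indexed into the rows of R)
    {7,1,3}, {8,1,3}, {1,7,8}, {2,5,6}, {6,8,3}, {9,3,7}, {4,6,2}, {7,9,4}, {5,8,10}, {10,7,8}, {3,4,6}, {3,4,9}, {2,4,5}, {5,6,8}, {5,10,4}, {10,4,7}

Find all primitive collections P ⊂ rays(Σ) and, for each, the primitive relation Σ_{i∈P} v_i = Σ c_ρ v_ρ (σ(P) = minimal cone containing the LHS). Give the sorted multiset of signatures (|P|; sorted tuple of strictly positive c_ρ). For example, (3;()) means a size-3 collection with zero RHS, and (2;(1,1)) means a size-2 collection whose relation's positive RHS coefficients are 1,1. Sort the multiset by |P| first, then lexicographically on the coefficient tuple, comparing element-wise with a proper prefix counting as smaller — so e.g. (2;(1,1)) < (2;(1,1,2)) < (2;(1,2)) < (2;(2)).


Σ has 24 primitive collections:

  • {3,10}:  v_{3} + v_{10} = 0  so sig = (2;())
  • {4,8}:  v_{4} + v_{8} = 0  so sig = (2;())
  • {6,7}:  v_{6} + v_{7} = 0  so sig = (2;())
  • {1,2}:  v_{1} + v_{2} = v_{6}  so sig = (2;(1))
  • {1,5}:  v_{1} + v_{5} = v_{8}  so sig = (2;(1))
  • {3,5}:  v_{3} + v_{5} = v_{6}  so sig = (2;(1))
  • {5,7}:  v_{5} + v_{7} = v_{10}  so sig = (2;(1))
  • {5,9}:  v_{5} + v_{9} = v_{4}  so sig = (2;(1))
  • {6,10}:  v_{6} + v_{10} = v_{5}  so sig = (2;(1))
  • {1,4}:  v_{1} + v_{4} = v_{3} + v_{7}  so sig = (2;(1,1))
  • {1,6}:  v_{1} + v_{6} = v_{3} + v_{8}  so sig = (2;(1,1))
  • {1,10}:  v_{1} + v_{10} = v_{7} + v_{8}  so sig = (2;(1,1))
  • {2,7}:  v_{2} + v_{7} = v_{4} + v_{5}  so sig = (2;(1,1))
  • {2,8}:  v_{2} + v_{8} = v_{5} + v_{6}  so sig = (2;(1,1))
  • {6,9}:  v_{6} + v_{9} = v_{3} + v_{4}  so sig = (2;(1,1))
  • {8,9}:  v_{8} + v_{9} = v_{3} + v_{7}  so sig = (2;(1,1))
  • {9,10}:  v_{9} + v_{10} = v_{4} + v_{7}  so sig = (2;(1,1))
  • {2,3}:  v_{2} + v_{3} = v_{4} + 2·v_{6}  so sig = (2;(1,2))
  • {2,9}:  v_{2} + v_{9} = 2·v_{4} + v_{6}  so sig = (2;(1,2))
  • {2,10}:  v_{2} + v_{10} = v_{4} + 2·v_{5}  so sig = (2;(1,2))
  • {1,9}:  v_{1} + v_{9} = 2·v_{3} + 2·v_{7}  so sig = (2;(2,2))
  • {3,4,7}:  v_{3} + v_{4} + v_{7} = v_{9}  so sig = (3;(1))
  • {3,7,8}:  v_{3} + v_{7} + v_{8} = v_{1}  so sig = (3;(1))
  • {4,5,6}:  v_{4} + v_{5} + v_{6} = v_{2}  so sig = (3;(1))

so the primitive-relation signature multiset is
[(2;()), (2;()), (2;()), (2;(1)), (2;(1)), (2;(1)), (2;(1)), (2;(1)), (2;(1)), (2;(1,1)), (2;(1,1)), (2;(1,1)), (2;(1,1)), (2;(1,1)), (2;(1,1)), (2;(1,1)), (2;(1,1)), (2;(1,2)), (2;(1,2)), (2;(1,2)), (2;(2,2)), (3;(1)), (3;(1)), (3;(1))]


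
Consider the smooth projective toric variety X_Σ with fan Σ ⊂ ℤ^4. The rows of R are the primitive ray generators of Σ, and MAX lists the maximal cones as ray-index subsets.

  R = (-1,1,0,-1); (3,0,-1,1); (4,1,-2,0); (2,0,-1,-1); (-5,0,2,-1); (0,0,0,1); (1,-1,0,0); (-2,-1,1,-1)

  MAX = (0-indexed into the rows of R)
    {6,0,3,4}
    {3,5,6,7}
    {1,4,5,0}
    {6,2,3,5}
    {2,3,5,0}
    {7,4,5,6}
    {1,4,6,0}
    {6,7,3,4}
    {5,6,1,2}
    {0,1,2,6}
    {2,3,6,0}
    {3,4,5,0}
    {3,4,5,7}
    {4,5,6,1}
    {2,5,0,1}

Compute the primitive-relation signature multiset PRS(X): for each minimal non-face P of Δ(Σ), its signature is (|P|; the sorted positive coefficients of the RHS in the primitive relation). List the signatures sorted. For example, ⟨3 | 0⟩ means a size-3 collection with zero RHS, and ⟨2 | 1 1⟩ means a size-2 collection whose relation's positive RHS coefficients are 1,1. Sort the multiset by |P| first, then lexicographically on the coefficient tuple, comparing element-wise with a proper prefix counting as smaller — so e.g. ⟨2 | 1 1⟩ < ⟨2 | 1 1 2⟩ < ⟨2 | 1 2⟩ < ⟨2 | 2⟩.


Minimal non-faces — 7 found among 8 rays, 15 max cones:

  P = {1,7}:  v_{1} + v_{7} = v_{6}  ⇒ sig = ⟨2 | 1⟩
  P = {2,4}:  v_{2} + v_{4} = v_{0}  ⇒ sig = ⟨2 | 1⟩
  P = {2,7}:  v_{2} + v_{7} = v_{3}  ⇒ sig = ⟨2 | 1⟩
  P = {0,7}:  v_{0} + v_{7} = v_{3} + v_{4}  ⇒ sig = ⟨2 | 1 1⟩
  P = {1,3}:  v_{1} + v_{3} = v_{2} + v_{6}  ⇒ sig = ⟨2 | 1 1⟩
  P = {0,5,6}:  v_{0} + v_{5} + v_{6} = 0  ⇒ sig = ⟨3 | 0⟩
  P = {3,4,5,6}:  v_{3} + v_{4} + v_{5} + v_{6} = v_{7}  ⇒ sig = ⟨4 | 1⟩

so the primitive-relation signature multiset is
    |P|=2: 5 collections, coeffs (1), (1), (1), (1,1), (1,1)
    |P|=3: 1 collection, coeffs ()
    |P|=4: 1 collection, coeffs (1)


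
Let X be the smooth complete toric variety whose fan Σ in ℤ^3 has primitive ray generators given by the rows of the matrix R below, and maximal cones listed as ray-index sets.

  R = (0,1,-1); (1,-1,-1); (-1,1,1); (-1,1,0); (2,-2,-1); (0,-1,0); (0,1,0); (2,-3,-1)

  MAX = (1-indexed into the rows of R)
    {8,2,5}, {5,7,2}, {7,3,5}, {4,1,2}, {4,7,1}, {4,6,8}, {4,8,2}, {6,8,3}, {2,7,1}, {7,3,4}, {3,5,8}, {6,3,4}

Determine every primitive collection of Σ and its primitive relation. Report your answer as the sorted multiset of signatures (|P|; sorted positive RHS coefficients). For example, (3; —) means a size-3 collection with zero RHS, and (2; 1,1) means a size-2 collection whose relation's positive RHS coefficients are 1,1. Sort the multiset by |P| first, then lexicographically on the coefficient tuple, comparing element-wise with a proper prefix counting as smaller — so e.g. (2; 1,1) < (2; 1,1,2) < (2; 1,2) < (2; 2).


12 minimal non-faces of Δ(Σ) (on 8 rays):

  P={2,3}:  v_{2} + v_{3} = 0  ⟹  sig = (2; —)
  P={6,7}:  v_{6} + v_{7} = 0  ⟹  sig = (2; —)
  P={4,5}:  v_{4} + v_{5} = v_{2}  ⟹  sig = (2; 1)
  P={5,6}:  v_{5} + v_{6} = v_{8}  ⟹  sig = (2; 1)
  P={7,8}:  v_{7} + v_{8} = v_{5}  ⟹  sig = (2; 1)
  P={1,3}:  v_{1} + v_{3} = v_{4} + v_{7}  ⟹  sig = (2; 1,1)
  P={1,6}:  v_{1} + v_{6} = v_{2} + v_{4}  ⟹  sig = (2; 1,1)
  P={2,6}:  v_{2} + v_{6} = v_{4} + v_{8}  ⟹  sig = (2; 1,1)
  P={1,5}:  v_{1} + v_{5} = 2·v_{2} + v_{7}  ⟹  sig = (2; 1,2)
  P={1,8}:  v_{1} + v_{8} = 2·v_{2}  ⟹  sig = (2; 2)
  P={2,4,7}:  v_{2} + v_{4} + v_{7} = v_{1}  ⟹  sig = (3; 1)
  P={3,4,8}:  v_{3} + v_{4} + v_{8} = v_{6}  ⟹  sig = (3; 1)

so the primitive-relation signature multiset is
{ (2; —) ×2,  (2; 1) ×3,  (2; 1,1) ×3,  (2; 1,2),  (2; 2),  (3; 1) ×2 }


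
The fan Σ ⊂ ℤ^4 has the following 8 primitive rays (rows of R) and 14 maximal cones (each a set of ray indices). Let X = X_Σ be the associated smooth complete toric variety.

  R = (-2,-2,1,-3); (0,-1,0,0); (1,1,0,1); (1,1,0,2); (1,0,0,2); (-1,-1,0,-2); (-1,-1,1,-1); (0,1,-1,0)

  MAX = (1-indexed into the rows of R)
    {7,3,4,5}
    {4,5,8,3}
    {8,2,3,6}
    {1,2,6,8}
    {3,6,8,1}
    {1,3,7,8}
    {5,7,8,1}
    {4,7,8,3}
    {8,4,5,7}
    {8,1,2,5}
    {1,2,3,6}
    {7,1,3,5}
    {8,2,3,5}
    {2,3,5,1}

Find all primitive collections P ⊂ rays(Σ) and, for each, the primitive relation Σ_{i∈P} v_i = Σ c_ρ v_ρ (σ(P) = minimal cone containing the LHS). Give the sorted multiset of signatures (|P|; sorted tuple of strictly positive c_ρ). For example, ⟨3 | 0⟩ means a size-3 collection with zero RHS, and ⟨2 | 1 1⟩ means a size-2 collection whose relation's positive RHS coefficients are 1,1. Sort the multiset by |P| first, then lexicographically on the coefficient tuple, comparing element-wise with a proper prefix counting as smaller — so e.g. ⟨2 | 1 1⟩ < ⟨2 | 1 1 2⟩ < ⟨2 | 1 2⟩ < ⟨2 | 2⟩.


9 minimal non-faces of Δ(Σ) (on 8 rays):

  • {4,6}:  v_{4} + v_{6} = 0 — sig = ⟨2 | 0⟩
  • {1,4}:  v_{1} + v_{4} = v_{7} — sig = ⟨2 | 1⟩
  • {2,4}:  v_{2} + v_{4} = v_{5} — sig = ⟨2 | 1⟩
  • {5,6}:  v_{5} + v_{6} = v_{2} — sig = ⟨2 | 1⟩
  • {6,7}:  v_{6} + v_{7} = v_{1} — sig = ⟨2 | 1⟩
  • {2,7}:  v_{2} + v_{7} = v_{1} + v_{5} — sig = ⟨2 | 1 1⟩
  • {1,3,5,8}:  v_{1} + v_{3} + v_{5} + v_{8} = 0 — sig = ⟨4 | 0⟩
  • {1,2,3,8}:  v_{1} + v_{2} + v_{3} + v_{8} = v_{6} — sig = ⟨4 | 1⟩
  • {3,5,7,8}:  v_{3} + v_{5} + v_{7} + v_{8} = v_{4} — sig = ⟨4 | 1⟩

Hence PRS(X_Σ) =
    |P|=2: 6 collections, coeffs (), (1), (1), (1), (1), (1,1)
    |P|=4: 3 collections, coeffs (), (1), (1)


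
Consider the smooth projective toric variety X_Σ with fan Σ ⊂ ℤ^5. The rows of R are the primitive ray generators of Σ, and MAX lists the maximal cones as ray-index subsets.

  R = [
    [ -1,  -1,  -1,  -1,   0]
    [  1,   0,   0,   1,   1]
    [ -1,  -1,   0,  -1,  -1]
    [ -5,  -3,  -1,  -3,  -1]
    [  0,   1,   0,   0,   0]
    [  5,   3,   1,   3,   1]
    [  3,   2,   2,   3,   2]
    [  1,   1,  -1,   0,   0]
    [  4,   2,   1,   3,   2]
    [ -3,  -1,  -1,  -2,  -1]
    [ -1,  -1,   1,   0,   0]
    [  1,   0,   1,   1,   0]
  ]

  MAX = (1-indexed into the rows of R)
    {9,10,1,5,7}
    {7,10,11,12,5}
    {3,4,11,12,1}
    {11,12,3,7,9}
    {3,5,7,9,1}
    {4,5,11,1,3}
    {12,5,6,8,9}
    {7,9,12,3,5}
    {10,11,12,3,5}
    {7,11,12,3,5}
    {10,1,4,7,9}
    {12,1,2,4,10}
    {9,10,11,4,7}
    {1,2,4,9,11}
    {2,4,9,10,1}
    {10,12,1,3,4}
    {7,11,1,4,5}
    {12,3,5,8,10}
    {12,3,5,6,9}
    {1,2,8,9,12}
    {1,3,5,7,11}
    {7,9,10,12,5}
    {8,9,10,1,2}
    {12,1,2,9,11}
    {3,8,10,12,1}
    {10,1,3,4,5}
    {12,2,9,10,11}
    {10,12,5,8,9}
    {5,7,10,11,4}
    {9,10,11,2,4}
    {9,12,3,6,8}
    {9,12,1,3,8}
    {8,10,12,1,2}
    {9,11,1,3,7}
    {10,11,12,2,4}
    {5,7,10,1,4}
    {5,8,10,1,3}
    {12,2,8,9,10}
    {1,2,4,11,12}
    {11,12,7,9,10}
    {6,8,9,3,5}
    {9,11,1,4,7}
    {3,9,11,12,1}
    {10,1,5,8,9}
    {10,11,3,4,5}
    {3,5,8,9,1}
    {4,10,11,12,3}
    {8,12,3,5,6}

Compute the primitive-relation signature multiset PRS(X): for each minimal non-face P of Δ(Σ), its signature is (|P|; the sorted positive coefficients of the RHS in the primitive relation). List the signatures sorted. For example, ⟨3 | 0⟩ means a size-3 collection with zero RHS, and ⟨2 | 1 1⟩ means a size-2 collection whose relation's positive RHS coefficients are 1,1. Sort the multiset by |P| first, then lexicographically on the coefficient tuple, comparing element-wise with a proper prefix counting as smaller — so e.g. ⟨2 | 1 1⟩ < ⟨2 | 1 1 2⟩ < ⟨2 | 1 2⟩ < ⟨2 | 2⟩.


Minimal non-faces — 26 found among 12 rays, 48 max cones:

  P = {4,6}:  v_{4} + v_{6} = 0  ⟹  sig = ⟨2 | 0⟩
  P = {8,11}:  v_{8} + v_{11} = 0  ⟹  sig = ⟨2 | 0⟩
  P = {2,3}:  v_{2} + v_{3} = v_{1} + v_{12}  ⟹  sig = ⟨2 | 1 1⟩
  P = {2,5}:  v_{2} + v_{5} = v_{9} + v_{10}  ⟹  sig = ⟨2 | 1 1⟩
  P = {4,8}:  v_{4} + v_{8} = v_{1} + v_{10}  ⟹  sig = ⟨2 | 1 1⟩
  P = {7,8}:  v_{7} + v_{8} = v_{5} + v_{9}  ⟹  sig = ⟨2 | 1 1⟩
  P = {1,6}:  v_{1} + v_{6} = v_{3} + v_{8} + v_{9}  ⟹  sig = ⟨2 | 1 1 1⟩
  P = {2,6}:  v_{2} + v_{6} = v_{8} + v_{9} + v_{12}  ⟹  sig = ⟨2 | 1 1 1⟩
  P = {6,10}:  v_{6} + v_{10} = v_{5} + v_{8} + v_{12}  ⟹  sig = ⟨2 | 1 1 1⟩
  P = {6,11}:  v_{6} + v_{11} = v_{3} + v_{5} + v_{9} + v_{12}  ⟹  sig = ⟨2 | 1 1 1 1⟩
  P = {2,7}:  v_{2} + v_{7} = 2·v_{9} + v_{10} + v_{11}  ⟹  sig = ⟨2 | 1 1 2⟩
  P = {6,7}:  v_{6} + v_{7} = v_{3} + 2·v_{5} + 2·v_{9} + v_{12}  ⟹  sig = ⟨2 | 1 1 2 2⟩
  P = {1,5,12}:  v_{1} + v_{5} + v_{12} = 0  ⟹  sig = ⟨3 | 0⟩
  P = {3,9,10}:  v_{3} + v_{9} + v_{10} = 0  ⟹  sig = ⟨3 | 0⟩
  P = {1,10,11}:  v_{1} + v_{10} + v_{11} = v_{4}  ⟹  sig = ⟨3 | 1⟩
  P = {5,9,11}:  v_{5} + v_{9} + v_{11} = v_{7}  ⟹  sig = ⟨3 | 1⟩
  P = {1,7,12}:  v_{1} + v_{7} + v_{12} = v_{9} + v_{11}  ⟹  sig = ⟨3 | 1 1⟩
  P = {3,4,9}:  v_{3} + v_{4} + v_{9} = v_{1} + v_{11}  ⟹  sig = ⟨3 | 1 1⟩
  P = {3,7,10}:  v_{3} + v_{7} + v_{10} = v_{5} + v_{11}  ⟹  sig = ⟨3 | 1 1⟩
  P = {4,5,12}:  v_{4} + v_{5} + v_{12} = v_{10} + v_{11}  ⟹  sig = ⟨3 | 1 1⟩
  P = {4,9,12}:  v_{4} + v_{9} + v_{12} = v_{2} + v_{11}  ⟹  sig = ⟨3 | 1 1⟩
  P = {4,5,9}:  v_{4} + v_{5} + v_{9} = v_{1} + v_{7} + v_{10}  ⟹  sig = ⟨3 | 1 1 1⟩
  P = {3,4,7}:  v_{3} + v_{4} + v_{7} = v_{1} + v_{5} + 2·v_{11}  ⟹  sig = ⟨3 | 1 1 2⟩
  P = {4,7,12}:  v_{4} + v_{7} + v_{12} = v_{9} + v_{10} + 2·v_{11}  ⟹  sig = ⟨3 | 1 1 2⟩
  P = {1,9,10,12}:  v_{1} + v_{9} + v_{10} + v_{12} = v_{2}  ⟹  sig = ⟨4 | 1⟩
  P = {3,5,8,9,12}:  v_{3} + v_{5} + v_{8} + v_{9} + v_{12} = v_{6}  ⟹  sig = ⟨5 | 1⟩

Signatures (|P|; sorted positive RHS coefficients), sorted:
    ⟨2 | 0⟩
    ⟨2 | 0⟩
    ⟨2 | 1 1⟩
    ⟨2 | 1 1⟩
    ⟨2 | 1 1⟩
    ⟨2 | 1 1⟩
    ⟨2 | 1 1 1⟩
    ⟨2 | 1 1 1⟩
    ⟨2 | 1 1 1⟩
    ⟨2 | 1 1 1 1⟩
    ⟨2 | 1 1 2⟩
    ⟨2 | 1 1 2 2⟩
    ⟨3 | 0⟩
    ⟨3 | 0⟩
    ⟨3 | 1⟩
    ⟨3 | 1⟩
    ⟨3 | 1 1⟩
    ⟨3 | 1 1⟩
    ⟨3 | 1 1⟩
    ⟨3 | 1 1⟩
    ⟨3 | 1 1⟩
    ⟨3 | 1 1 1⟩
    ⟨3 | 1 1 2⟩
    ⟨3 | 1 1 2⟩
    ⟨4 | 1⟩
    ⟨5 | 1⟩


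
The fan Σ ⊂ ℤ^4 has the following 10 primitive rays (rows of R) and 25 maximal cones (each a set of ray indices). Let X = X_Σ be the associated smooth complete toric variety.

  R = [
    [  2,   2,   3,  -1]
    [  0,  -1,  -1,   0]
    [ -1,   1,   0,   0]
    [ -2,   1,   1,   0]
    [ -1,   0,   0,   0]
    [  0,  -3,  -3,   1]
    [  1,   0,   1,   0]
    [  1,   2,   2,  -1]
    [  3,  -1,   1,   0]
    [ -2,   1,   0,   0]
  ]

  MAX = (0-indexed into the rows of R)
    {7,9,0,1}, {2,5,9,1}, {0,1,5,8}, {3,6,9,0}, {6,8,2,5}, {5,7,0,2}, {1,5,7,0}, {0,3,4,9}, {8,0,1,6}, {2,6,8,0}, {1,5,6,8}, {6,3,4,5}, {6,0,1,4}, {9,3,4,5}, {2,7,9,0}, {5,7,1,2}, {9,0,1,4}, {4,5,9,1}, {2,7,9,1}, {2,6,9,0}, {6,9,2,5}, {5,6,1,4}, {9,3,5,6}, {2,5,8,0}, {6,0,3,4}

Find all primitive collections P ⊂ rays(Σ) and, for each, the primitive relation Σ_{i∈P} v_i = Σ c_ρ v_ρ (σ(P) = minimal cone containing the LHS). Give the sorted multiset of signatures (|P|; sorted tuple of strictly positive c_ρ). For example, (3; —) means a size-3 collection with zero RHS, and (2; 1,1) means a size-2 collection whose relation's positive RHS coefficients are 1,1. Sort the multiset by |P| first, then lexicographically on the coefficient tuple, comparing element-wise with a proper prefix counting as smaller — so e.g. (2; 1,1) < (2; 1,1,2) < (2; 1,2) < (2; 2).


The 20 primitive collections of Σ (r=10, n=4):

  P = {2,4}:  v_{2} + v_{4} = v_{9}  ⟹  sig = (2; 1)
  P = {6,7}:  v_{6} + v_{7} = v_{0}  ⟹  sig = (2; 1)
  P = {8,9}:  v_{8} + v_{9} = v_{6}  ⟹  sig = (2; 1)
  P = {3,7}:  v_{3} + v_{7} = v_{0} + v_{4} + v_{9}  ⟹  sig = (2; 1,1,1)
  P = {4,7}:  v_{4} + v_{7} = v_{0} + v_{1} + v_{9}  ⟹  sig = (2; 1,1,1)
  P = {2,3}:  v_{2} + v_{3} = v_{6} + 2·v_{9}  ⟹  sig = (2; 1,2)
  P = {3,8}:  v_{3} + v_{8} = v_{4} + 2·v_{6}  ⟹  sig = (2; 1,2)
  P = {4,8}:  v_{4} + v_{8} = v_{1} + 2·v_{6}  ⟹  sig = (2; 1,2)
  P = {7,8}:  v_{7} + v_{8} = 2·v_{0} + v_{5}  ⟹  sig = (2; 1,2)
  P = {1,3}:  v_{1} + v_{3} = 2·v_{4}  ⟹  sig = (2; 2)
  P = {0,5,9}:  v_{0} + v_{5} + v_{9} = 0  ⟹  sig = (3; —)
  P = {1,2,6}:  v_{1} + v_{2} + v_{6} = 0  ⟹  sig = (3; —)
  P = {0,1,2}:  v_{0} + v_{1} + v_{2} = v_{7}  ⟹  sig = (3; 1)
  P = {0,5,6}:  v_{0} + v_{5} + v_{6} = v_{8}  ⟹  sig = (3; 1)
  P = {1,6,9}:  v_{1} + v_{6} + v_{9} = v_{4}  ⟹  sig = (3; 1)
  P = {4,6,9}:  v_{4} + v_{6} + v_{9} = v_{3}  ⟹  sig = (3; 1)
  P = {0,3,5}:  v_{0} + v_{3} + v_{5} = v_{4} + v_{6}  ⟹  sig = (3; 1,1)
  P = {0,4,5}:  v_{0} + v_{4} + v_{5} = v_{1} + v_{6}  ⟹  sig = (3; 1,1)
  P = {1,2,8}:  v_{1} + v_{2} + v_{8} = v_{0} + v_{5}  ⟹  sig = (3; 1,1)
  P = {5,7,9}:  v_{5} + v_{7} + v_{9} = v_{1} + v_{2}  ⟹  sig = (3; 1,1)

Sorted signature multiset PRS(X):
    (2; 1)
    (2; 1)
    (2; 1)
    (2; 1,1,1)
    (2; 1,1,1)
    (2; 1,2)
    (2; 1,2)
    (2; 1,2)
    (2; 1,2)
    (2; 2)
    (3; —)
    (3; —)
    (3; 1)
    (3; 1)
    (3; 1)
    (3; 1)
    (3; 1,1)
    (3; 1,1)
    (3; 1,1)
    (3; 1,1)


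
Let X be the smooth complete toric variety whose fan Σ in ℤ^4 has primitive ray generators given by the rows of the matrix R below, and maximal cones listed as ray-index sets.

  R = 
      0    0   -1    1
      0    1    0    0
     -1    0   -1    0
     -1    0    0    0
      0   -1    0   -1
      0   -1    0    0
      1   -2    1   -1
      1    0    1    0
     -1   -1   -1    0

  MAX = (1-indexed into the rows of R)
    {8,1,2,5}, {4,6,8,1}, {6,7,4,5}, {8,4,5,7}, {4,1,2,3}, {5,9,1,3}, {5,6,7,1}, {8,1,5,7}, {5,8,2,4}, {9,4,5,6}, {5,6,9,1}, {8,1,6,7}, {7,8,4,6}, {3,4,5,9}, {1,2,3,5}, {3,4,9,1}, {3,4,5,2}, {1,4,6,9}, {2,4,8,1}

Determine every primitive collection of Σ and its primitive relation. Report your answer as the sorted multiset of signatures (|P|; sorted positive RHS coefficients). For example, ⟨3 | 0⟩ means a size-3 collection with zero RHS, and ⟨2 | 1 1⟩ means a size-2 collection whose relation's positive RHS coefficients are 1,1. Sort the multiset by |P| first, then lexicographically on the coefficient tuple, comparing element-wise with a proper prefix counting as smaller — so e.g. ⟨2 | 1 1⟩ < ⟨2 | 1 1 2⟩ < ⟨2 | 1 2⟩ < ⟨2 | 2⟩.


Primitive collections (11):

  • {2,6}:  v_{2} + v_{6} = 0 — sig = ⟨2 | 0⟩
  • {3,8}:  v_{3} + v_{8} = 0 — sig = ⟨2 | 0⟩
  • {2,9}:  v_{2} + v_{9} = v_{3} — sig = ⟨2 | 1⟩
  • {3,6}:  v_{3} + v_{6} = v_{9} — sig = ⟨2 | 1⟩
  • {8,9}:  v_{8} + v_{9} = v_{6} — sig = ⟨2 | 1⟩
  • {2,7}:  v_{2} + v_{7} = v_{5} + v_{8} — sig = ⟨2 | 1 1⟩
  • {3,7}:  v_{3} + v_{7} = v_{5} + v_{6} — sig = ⟨2 | 1 1⟩
  • {7,9}:  v_{7} + v_{9} = v_{5} + 2·v_{6} — sig = ⟨2 | 1 2⟩
  • {1,4,5}:  v_{1} + v_{4} + v_{5} = v_{9} — sig = ⟨3 | 1⟩
  • {5,6,8}:  v_{5} + v_{6} + v_{8} = v_{7} — sig = ⟨3 | 1⟩
  • {1,4,7}:  v_{1} + v_{4} + v_{7} = 2·v_{6} — sig = ⟨3 | 2⟩

Signatures (|P|; sorted positive RHS coefficients), sorted:
[⟨2 | 0⟩, ⟨2 | 0⟩, ⟨2 | 1⟩, ⟨2 | 1⟩, ⟨2 | 1⟩, ⟨2 | 1 1⟩, ⟨2 | 1 1⟩, ⟨2 | 1 2⟩, ⟨3 | 1⟩, ⟨3 | 1⟩, ⟨3 | 2⟩]


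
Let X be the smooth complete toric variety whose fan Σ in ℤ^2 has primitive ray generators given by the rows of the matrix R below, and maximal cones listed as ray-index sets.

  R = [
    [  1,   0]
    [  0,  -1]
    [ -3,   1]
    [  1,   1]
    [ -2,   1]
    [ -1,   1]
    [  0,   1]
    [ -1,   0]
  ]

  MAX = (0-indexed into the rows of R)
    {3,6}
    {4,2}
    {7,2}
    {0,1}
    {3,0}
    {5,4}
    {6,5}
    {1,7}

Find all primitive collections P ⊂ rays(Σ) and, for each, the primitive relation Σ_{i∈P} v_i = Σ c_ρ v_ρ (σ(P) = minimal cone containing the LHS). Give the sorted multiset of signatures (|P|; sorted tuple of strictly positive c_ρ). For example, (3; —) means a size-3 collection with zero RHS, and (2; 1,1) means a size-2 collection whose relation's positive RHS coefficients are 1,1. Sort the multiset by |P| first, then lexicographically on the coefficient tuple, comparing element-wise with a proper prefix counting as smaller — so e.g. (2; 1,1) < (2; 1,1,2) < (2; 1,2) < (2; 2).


Σ has 20 primitive collections:

  • {0,7}:  v_{0} + v_{7} = 0  ⟹  sig = (2; —)
  • {1,6}:  v_{1} + v_{6} = 0  ⟹  sig = (2; —)
  • {0,2}:  v_{0} + v_{2} = v_{4}  ⟹  sig = (2; 1)
  • {0,4}:  v_{0} + v_{4} = v_{5}  ⟹  sig = (2; 1)
  • {0,5}:  v_{0} + v_{5} = v_{6}  ⟹  sig = (2; 1)
  • {0,6}:  v_{0} + v_{6} = v_{3}  ⟹  sig = (2; 1)
  • {1,3}:  v_{1} + v_{3} = v_{0}  ⟹  sig = (2; 1)
  • {1,5}:  v_{1} + v_{5} = v_{7}  ⟹  sig = (2; 1)
  • {3,7}:  v_{3} + v_{7} = v_{6}  ⟹  sig = (2; 1)
  • {4,7}:  v_{4} + v_{7} = v_{2}  ⟹  sig = (2; 1)
  • {5,7}:  v_{5} + v_{7} = v_{4}  ⟹  sig = (2; 1)
  • {6,7}:  v_{6} + v_{7} = v_{5}  ⟹  sig = (2; 1)
  • {2,6}:  v_{2} + v_{6} = v_{4} + v_{5}  ⟹  sig = (2; 1,1)
  • {3,4}:  v_{3} + v_{4} = v_{5} + v_{6}  ⟹  sig = (2; 1,1)
  • {1,4}:  v_{1} + v_{4} = 2·v_{7}  ⟹  sig = (2; 2)
  • {2,3}:  v_{2} + v_{3} = 2·v_{5}  ⟹  sig = (2; 2)
  • {2,5}:  v_{2} + v_{5} = 2·v_{4}  ⟹  sig = (2; 2)
  • {3,5}:  v_{3} + v_{5} = 2·v_{6}  ⟹  sig = (2; 2)
  • {4,6}:  v_{4} + v_{6} = 2·v_{5}  ⟹  sig = (2; 2)
  • {1,2}:  v_{1} + v_{2} = 3·v_{7}  ⟹  sig = (2; 3)

Signatures (|P|; sorted positive RHS coefficients), sorted:
    (2; —)
    (2; —)
    (2; 1)
    (2; 1)
    (2; 1)
    (2; 1)
    (2; 1)
    (2; 1)
    (2; 1)
    (2; 1)
    (2; 1)
    (2; 1)
    (2; 1,1)
    (2; 1,1)
    (2; 2)
    (2; 2)
    (2; 2)
    (2; 2)
    (2; 2)
    (2; 3)


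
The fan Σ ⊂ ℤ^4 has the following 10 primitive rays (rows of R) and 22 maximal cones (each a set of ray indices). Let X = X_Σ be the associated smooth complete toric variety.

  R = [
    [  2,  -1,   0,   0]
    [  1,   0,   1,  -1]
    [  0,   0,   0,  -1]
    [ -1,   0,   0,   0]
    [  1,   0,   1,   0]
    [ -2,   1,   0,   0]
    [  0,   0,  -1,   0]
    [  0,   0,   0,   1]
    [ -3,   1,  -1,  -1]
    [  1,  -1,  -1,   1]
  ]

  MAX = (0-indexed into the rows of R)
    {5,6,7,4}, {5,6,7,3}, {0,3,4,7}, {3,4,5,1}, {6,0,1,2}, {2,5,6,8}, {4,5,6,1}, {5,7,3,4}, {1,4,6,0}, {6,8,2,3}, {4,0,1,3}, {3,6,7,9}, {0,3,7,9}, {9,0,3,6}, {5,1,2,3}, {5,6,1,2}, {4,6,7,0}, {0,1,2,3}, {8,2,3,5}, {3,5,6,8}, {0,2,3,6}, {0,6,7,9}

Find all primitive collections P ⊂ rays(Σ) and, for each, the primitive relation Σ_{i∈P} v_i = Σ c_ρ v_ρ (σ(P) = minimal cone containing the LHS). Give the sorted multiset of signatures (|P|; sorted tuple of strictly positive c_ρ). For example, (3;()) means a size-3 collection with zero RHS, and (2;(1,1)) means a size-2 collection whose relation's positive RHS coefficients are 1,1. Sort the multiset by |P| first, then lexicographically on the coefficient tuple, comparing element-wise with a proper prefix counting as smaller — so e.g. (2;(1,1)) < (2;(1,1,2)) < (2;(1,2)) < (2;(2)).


Primitive collections (17):

  • {0,5}:  v_{0} + v_{5} = 0  →  sig = (2;())
  • {2,7}:  v_{2} + v_{7} = 0  →  sig = (2;())
  • {1,7}:  v_{1} + v_{7} = v_{4}  →  sig = (2;(1))
  • {1,9}:  v_{1} + v_{9} = v_{0}  →  sig = (2;(1))
  • {2,4}:  v_{2} + v_{4} = v_{1}  →  sig = (2;(1))
  • {4,8}:  v_{4} + v_{8} = v_{2} + v_{5}  →  sig = (2;(1,1))
  • {4,9}:  v_{4} + v_{9} = v_{0} + v_{7}  →  sig = (2;(1,1))
  • {0,8}:  v_{0} + v_{8} = v_{2} + v_{3} + v_{6}  →  sig = (2;(1,1,1))
  • {2,9}:  v_{2} + v_{9} = v_{0} + v_{3} + v_{6}  →  sig = (2;(1,1,1))
  • {5,9}:  v_{5} + v_{9} = v_{3} + v_{6} + v_{7}  →  sig = (2;(1,1,1))
  • {7,8}:  v_{7} + v_{8} = v_{3} + v_{5} + v_{6}  →  sig = (2;(1,1,1))
  • {1,8}:  v_{1} + v_{8} = 2·v_{2} + v_{5}  →  sig = (2;(1,2))
  • {8,9}:  v_{8} + v_{9} = 2·v_{3} + 2·v_{6}  →  sig = (2;(2,2))
  • {3,4,6}:  v_{3} + v_{4} + v_{6} = 0  →  sig = (3;())
  • {1,3,6}:  v_{1} + v_{3} + v_{6} = v_{2}  →  sig = (3;(1))
  • {0,3,6,7}:  v_{0} + v_{3} + v_{6} + v_{7} = v_{9}  →  sig = (4;(1))
  • {2,3,5,6}:  v_{2} + v_{3} + v_{5} + v_{6} = v_{8}  →  sig = (4;(1))

Sorted signature multiset PRS(X):
{ (2;()) ×2,  (2;(1)) ×3,  (2;(1,1)) ×2,  (2;(1,1,1)) ×4,  (2;(1,2)),  (2;(2,2)),  (3;()),  (3;(1)),  (4;(1)) ×2 }


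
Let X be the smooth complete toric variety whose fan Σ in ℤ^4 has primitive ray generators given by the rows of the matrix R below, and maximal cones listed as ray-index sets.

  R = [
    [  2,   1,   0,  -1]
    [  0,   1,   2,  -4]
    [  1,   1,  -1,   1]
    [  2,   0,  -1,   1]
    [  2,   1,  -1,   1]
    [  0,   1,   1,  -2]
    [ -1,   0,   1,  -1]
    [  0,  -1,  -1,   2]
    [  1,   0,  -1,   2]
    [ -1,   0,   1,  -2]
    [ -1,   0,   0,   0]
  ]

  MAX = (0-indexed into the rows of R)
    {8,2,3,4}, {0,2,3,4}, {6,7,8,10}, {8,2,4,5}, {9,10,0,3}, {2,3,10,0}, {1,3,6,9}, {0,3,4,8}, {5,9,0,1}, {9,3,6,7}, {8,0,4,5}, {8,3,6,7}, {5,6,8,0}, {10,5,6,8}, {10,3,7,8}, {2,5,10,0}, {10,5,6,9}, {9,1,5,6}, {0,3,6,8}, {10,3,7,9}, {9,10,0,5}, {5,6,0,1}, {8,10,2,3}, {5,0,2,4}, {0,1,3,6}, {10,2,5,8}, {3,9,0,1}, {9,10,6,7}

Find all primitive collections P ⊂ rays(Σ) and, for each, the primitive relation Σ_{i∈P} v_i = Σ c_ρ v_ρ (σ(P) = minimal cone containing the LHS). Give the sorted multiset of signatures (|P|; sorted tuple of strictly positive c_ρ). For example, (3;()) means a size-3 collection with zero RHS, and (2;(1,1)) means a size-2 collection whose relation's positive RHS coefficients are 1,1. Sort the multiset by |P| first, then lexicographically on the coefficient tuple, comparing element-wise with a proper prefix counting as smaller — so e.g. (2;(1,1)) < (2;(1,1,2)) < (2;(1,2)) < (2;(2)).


Primitive collections (21):

  {5,7}:  v_{5} + v_{7} = 0  →  sig = (2;())
  {8,9}:  v_{8} + v_{9} = 0  →  sig = (2;())
  {0,7}:  v_{0} + v_{7} = v_{3}  →  sig = (2;(1))
  {3,5}:  v_{3} + v_{5} = v_{0}  →  sig = (2;(1))
  {4,10}:  v_{4} + v_{10} = v_{2}  →  sig = (2;(1))
  {1,4}:  v_{1} + v_{4} = v_{0} + v_{5}  →  sig = (2;(1,1))
  {1,8}:  v_{1} + v_{8} = v_{0} + v_{6}  →  sig = (2;(1,1))
  {1,10}:  v_{1} + v_{10} = v_{5} + v_{9}  →  sig = (2;(1,1))
  {4,6}:  v_{4} + v_{6} = v_{5} + v_{8}  →  sig = (2;(1,1))
  {4,9}:  v_{4} + v_{9} = v_{0} + v_{10}  →  sig = (2;(1,1))
  {1,2}:  v_{1} + v_{2} = v_{0} + v_{5} + v_{10}  →  sig = (2;(1,1,1))
  {1,7}:  v_{1} + v_{7} = v_{3} + v_{6} + v_{9}  →  sig = (2;(1,1,1))
  {2,6}:  v_{2} + v_{6} = v_{5} + v_{8} + v_{10}  →  sig = (2;(1,1,1))
  {4,7}:  v_{4} + v_{7} = v_{3} + v_{8} + v_{10}  →  sig = (2;(1,1,1))
  {2,7}:  v_{2} + v_{7} = v_{3} + v_{8} + 2·v_{10}  →  sig = (2;(1,1,2))
  {2,9}:  v_{2} + v_{9} = v_{0} + 2·v_{10}  →  sig = (2;(1,2))
  {3,6,10}:  v_{3} + v_{6} + v_{10} = 0  →  sig = (3;())
  {0,6,9}:  v_{0} + v_{6} + v_{9} = v_{1}  →  sig = (3;(1))
  {0,6,10}:  v_{0} + v_{6} + v_{10} = v_{5}  →  sig = (3;(1))
  {0,8,10}:  v_{0} + v_{8} + v_{10} = v_{4}  →  sig = (3;(1))
  {0,2,8}:  v_{0} + v_{2} + v_{8} = 2·v_{4}  →  sig = (3;(2))

Sorted signature multiset PRS(X):
    |P|=2: 16 collections, coeffs (), (), (1), (1), (1), (1,1), (1,1), (1,1), (1,1), (1,1), (1,1,1), (1,1,1), (1,1,1), (1,1,1), (1,1,2), (1,2)
    |P|=3: 5 collections, coeffs (), (1), (1), (1), (2)


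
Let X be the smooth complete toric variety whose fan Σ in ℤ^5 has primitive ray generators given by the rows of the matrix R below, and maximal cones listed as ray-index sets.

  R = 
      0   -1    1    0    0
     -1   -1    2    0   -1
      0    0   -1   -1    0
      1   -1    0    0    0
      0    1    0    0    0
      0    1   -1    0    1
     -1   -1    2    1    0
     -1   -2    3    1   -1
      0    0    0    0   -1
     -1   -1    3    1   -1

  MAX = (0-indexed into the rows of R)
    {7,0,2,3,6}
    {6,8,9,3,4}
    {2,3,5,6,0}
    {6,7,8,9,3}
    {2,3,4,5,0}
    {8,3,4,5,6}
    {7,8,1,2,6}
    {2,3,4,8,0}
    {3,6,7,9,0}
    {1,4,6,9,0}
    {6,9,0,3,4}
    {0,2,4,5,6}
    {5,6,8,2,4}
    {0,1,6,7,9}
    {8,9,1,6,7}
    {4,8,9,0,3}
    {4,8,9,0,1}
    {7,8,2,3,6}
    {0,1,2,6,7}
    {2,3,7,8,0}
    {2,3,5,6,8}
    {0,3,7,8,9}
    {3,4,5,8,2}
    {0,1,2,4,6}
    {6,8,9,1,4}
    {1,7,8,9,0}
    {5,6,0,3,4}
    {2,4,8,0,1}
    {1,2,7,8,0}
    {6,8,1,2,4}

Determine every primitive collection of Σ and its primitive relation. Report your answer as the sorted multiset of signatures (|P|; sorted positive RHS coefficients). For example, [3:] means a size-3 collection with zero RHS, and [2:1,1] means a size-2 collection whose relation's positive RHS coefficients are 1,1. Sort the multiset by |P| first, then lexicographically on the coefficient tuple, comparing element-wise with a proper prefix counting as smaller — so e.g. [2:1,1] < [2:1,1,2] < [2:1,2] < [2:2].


|primitive collections| = 9. Relations:

  • {2,9}:  v_{2} + v_{9} = v_{1} — sig = [2:1]
  • {4,7}:  v_{4} + v_{7} = v_{9} — sig = [2:1]
  • {5,7}:  v_{5} + v_{7} = v_{6} — sig = [2:1]
  • {5,9}:  v_{5} + v_{9} = v_{4} + v_{6} — sig = [2:1,1]
  • {1,5}:  v_{1} + v_{5} = v_{2} + v_{4} + v_{6} — sig = [2:1,1,1]
  • {1,3}:  v_{1} + v_{3} = 2·v_{0} + v_{8} — sig = [2:1,2]
  • {0,5,8}:  v_{0} + v_{5} + v_{8} = 0 — sig = [3:]
  • {0,6,8}:  v_{0} + v_{6} + v_{8} = v_{7} — sig = [3:1]
  • {2,3,4,6}:  v_{2} + v_{3} + v_{4} + v_{6} = v_{0} — sig = [4:1]

Hence PRS(X_Σ) =
    [2:1]
    [2:1]
    [2:1]
    [2:1,1]
    [2:1,1,1]
    [2:1,2]
    [3:]
    [3:1]
    [4:1]


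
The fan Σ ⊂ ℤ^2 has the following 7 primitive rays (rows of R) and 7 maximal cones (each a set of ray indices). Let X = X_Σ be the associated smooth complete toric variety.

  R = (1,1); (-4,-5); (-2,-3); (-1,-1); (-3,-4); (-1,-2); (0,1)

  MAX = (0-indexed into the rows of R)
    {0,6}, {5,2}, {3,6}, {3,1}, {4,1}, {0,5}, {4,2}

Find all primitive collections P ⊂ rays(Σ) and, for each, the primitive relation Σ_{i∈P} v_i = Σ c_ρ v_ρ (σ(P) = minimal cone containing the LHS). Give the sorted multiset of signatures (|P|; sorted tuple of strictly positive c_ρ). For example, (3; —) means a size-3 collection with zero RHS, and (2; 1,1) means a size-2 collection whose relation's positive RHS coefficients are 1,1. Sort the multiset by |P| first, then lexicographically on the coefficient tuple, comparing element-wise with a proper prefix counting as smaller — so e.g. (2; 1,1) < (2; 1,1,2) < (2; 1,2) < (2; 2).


14 minimal non-faces of Δ(Σ) (on 7 rays):

  P = {0,3}:  v_{0} + v_{3} = 0  ⟹  sig = (2; —)
  P = {0,1}:  v_{0} + v_{1} = v_{4}  ⟹  sig = (2; 1)
  P = {0,2}:  v_{0} + v_{2} = v_{5}  ⟹  sig = (2; 1)
  P = {0,4}:  v_{0} + v_{4} = v_{2}  ⟹  sig = (2; 1)
  P = {2,3}:  v_{2} + v_{3} = v_{4}  ⟹  sig = (2; 1)
  P = {3,4}:  v_{3} + v_{4} = v_{1}  ⟹  sig = (2; 1)
  P = {3,5}:  v_{3} + v_{5} = v_{2}  ⟹  sig = (2; 1)
  P = {5,6}:  v_{5} + v_{6} = v_{3}  ⟹  sig = (2; 1)
  P = {1,5}:  v_{1} + v_{5} = v_{2} + v_{4}  ⟹  sig = (2; 1,1)
  P = {1,2}:  v_{1} + v_{2} = 2·v_{4}  ⟹  sig = (2; 2)
  P = {2,6}:  v_{2} + v_{6} = 2·v_{3}  ⟹  sig = (2; 2)
  P = {4,5}:  v_{4} + v_{5} = 2·v_{2}  ⟹  sig = (2; 2)
  P = {4,6}:  v_{4} + v_{6} = 3·v_{3}  ⟹  sig = (2; 3)
  P = {1,6}:  v_{1} + v_{6} = 4·v_{3}  ⟹  sig = (2; 4)

so the primitive-relation signature multiset is
    (2; —)
    (2; 1)
    (2; 1)
    (2; 1)
    (2; 1)
    (2; 1)
    (2; 1)
    (2; 1)
    (2; 1,1)
    (2; 2)
    (2; 2)
    (2; 2)
    (2; 3)
    (2; 4)


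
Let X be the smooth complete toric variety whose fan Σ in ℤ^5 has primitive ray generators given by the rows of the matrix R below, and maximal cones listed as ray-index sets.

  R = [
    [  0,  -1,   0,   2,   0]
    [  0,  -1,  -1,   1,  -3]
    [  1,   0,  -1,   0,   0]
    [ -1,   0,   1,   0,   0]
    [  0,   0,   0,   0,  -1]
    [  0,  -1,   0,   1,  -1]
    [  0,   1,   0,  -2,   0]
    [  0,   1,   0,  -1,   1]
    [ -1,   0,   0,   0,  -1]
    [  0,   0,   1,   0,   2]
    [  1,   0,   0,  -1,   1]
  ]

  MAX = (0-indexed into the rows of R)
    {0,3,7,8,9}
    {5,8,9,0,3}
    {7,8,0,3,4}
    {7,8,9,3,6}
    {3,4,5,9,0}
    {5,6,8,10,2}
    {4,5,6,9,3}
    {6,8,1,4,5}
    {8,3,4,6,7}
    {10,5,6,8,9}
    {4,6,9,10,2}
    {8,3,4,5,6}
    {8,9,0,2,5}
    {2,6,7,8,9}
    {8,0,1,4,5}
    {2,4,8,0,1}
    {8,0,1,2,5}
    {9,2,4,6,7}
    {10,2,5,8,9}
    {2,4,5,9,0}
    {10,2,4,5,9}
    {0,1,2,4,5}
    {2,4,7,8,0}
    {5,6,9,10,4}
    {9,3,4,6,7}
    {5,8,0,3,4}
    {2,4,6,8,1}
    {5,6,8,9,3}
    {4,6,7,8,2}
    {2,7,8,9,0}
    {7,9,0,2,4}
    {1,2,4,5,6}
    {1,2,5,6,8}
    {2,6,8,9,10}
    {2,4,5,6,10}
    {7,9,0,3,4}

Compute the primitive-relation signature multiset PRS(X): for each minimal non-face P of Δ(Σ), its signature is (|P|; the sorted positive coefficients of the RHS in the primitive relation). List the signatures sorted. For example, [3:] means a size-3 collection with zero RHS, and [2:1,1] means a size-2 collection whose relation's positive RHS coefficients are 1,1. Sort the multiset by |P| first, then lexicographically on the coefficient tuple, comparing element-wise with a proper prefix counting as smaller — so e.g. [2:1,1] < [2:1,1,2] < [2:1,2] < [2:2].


Primitive collections (14):

  {0,6}:  v_{0} + v_{6} = 0  so sig = [2:]
  {2,3}:  v_{2} + v_{3} = 0  so sig = [2:]
  {5,7}:  v_{5} + v_{7} = 0  so sig = [2:]
  {1,9}:  v_{1} + v_{9} = v_{5}  so sig = [2:1]
  {0,10}:  v_{0} + v_{10} = v_{2} + v_{5} + v_{9}  so sig = [2:1,1,1]
  {1,3}:  v_{1} + v_{3} = v_{4} + v_{5} + v_{8}  so sig = [2:1,1,1]
  {1,7}:  v_{1} + v_{7} = v_{2} + v_{4} + v_{8}  so sig = [2:1,1,1]
  {3,10}:  v_{3} + v_{10} = v_{5} + v_{6} + v_{9}  so sig = [2:1,1,1]
  {7,10}:  v_{7} + v_{10} = v_{2} + v_{6} + v_{9}  so sig = [2:1,1,1]
  {1,10}:  v_{1} + v_{10} = v_{2} + 2·v_{5} + v_{6}  so sig = [2:1,1,2]
  {4,8,9}:  v_{4} + v_{8} + v_{9} = v_{3}  so sig = [3:1]
  {4,8,10}:  v_{4} + v_{8} + v_{10} = v_{5} + v_{6}  so sig = [3:1,1]
  {2,4,5,8}:  v_{2} + v_{4} + v_{5} + v_{8} = v_{1}  so sig = [4:1]
  {2,5,6,9}:  v_{2} + v_{5} + v_{6} + v_{9} = v_{10}  so sig = [4:1]

Hence PRS(X_Σ) =
    [2:]
    [2:]
    [2:]
    [2:1]
    [2:1,1,1]
    [2:1,1,1]
    [2:1,1,1]
    [2:1,1,1]
    [2:1,1,1]
    [2:1,1,2]
    [3:1]
    [3:1,1]
    [4:1]
    [4:1]
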